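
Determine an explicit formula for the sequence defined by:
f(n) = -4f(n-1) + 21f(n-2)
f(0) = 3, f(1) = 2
Characteristic equation: x² + 4x - 21 = 0, which factors as (x - (-7))(x - (3)) = 0.
Roots r₁ = -7, r₂ = 3 (distinct).
General solution: f(n) = A·(-7)^n + B·(3)^n.
From f(0) = 3: A + B = 3.
From f(1) = 2: -7A + 3B = 2.
Solving: A = \frac{7}{10}, B = \frac{23}{10}.
So f(n) = \frac{7 \left(-7\right)^{n}}{10} + \frac{23 \cdot 3^{n}}{10}.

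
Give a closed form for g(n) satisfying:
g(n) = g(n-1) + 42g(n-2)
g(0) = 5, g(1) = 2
Characteristic equation: x² - x - 42 = 0, which factors as (x - (-6))(x - (7)) = 0.
Roots r₁ = -6, r₂ = 7 (distinct).
General solution: g(n) = A·(-6)^n + B·(7)^n.
From g(0) = 5: A + B = 5.
From g(1) = 2: -6A + 7B = 2.
Solving: A = \frac{33}{13}, B = \frac{32}{13}.
So g(n) = \frac{33 \left(-6\right)^{n}}{13} + \frac{32 \cdot 7^{n}}{13}.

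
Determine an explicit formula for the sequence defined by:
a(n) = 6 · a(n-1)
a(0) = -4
Pure geometric recurrence with ratio 6.
By induction a(n) = a(0) · (6)^n = - 4 \cdot 6^{n}.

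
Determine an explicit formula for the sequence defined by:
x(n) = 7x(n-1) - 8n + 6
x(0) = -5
First-order linear with linear forcing.
Homogeneous solution: x_h(n) = A·(7)^n.
Try particular x_p(n) = pn + q. Substituting:
  pn + q = 7(p(n-1) + q) - 8n + 6.
Matching the n-coefficient: p = 7p - 8 ⇒ p = \frac{4}{3}.
Matching constants: q = -7p + 7q + 6 ⇒ q = \frac{5}{9}.
General: x(n) = A·(7)^n + \frac{4 n}{3} + \frac{5}{9}.
Apply x(0) = -5: A + \frac{5}{9} = -5 ⇒ A = - \frac{50}{9}.
So x(n) = - \frac{50 \cdot 7^{n}}{9} + \frac{4 n}{3} + \frac{5}{9}.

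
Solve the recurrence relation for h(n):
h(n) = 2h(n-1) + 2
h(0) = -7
First-order linear non-homogeneous.
Homogeneous solution: h_h(n) = A·(2)^n.
Try constant particular solution h_p = K: K = 2K + 2 ⇒ K = -2.
General: h(n) = A·(2)^n - 2.
Apply h(0) = -7: A - 2 = -7 ⇒ A = -5.
So h(n) = - 5 \cdot 2^{n} - 2.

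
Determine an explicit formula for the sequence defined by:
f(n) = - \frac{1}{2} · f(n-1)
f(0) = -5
Pure geometric recurrence with ratio - \frac{1}{2}.
By induction f(n) = f(0) · (- \frac{1}{2})^n = - 5 \left(- \frac{1}{2}\right)^{n}.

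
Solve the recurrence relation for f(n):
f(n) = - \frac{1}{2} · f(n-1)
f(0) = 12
Pure geometric recurrence with ratio - \frac{1}{2}.
By induction f(n) = f(0) · (- \frac{1}{2})^n = 12 \left(- \frac{1}{2}\right)^{n}.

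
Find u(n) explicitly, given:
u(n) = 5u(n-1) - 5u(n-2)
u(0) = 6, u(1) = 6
Characteristic equation: x² - 5x + 5 = 0.
Discriminant Δ = (5)² + 4·(-5) = 5.
Roots r₁,₂ = (5 ± √5)/2, so r₁ = \frac{\sqrt{5}}{2} + \frac{5}{2}, r₂ = \frac{5}{2} - \frac{\sqrt{5}}{2}.
General solution: u(n) = A·r₁^n + B·r₂^n.
From the initial conditions, A + B = 6 and r₁A + r₂B = 6.
Since r₁ - r₂ = √5: A = (6 - (6)r₂)/√5 = 3 - \frac{9 \sqrt{5}}{5}, and B = 6 - A = 3 + \frac{9 \sqrt{5}}{5}.
So u(n) = \left(3 - \frac{9 \sqrt{5}}{5}\right)\left(\frac{\sqrt{5}}{2} + \frac{5}{2}\right)^n + \left(3 + \frac{9 \sqrt{5}}{5}\right)\left(\frac{5}{2} - \frac{\sqrt{5}}{2}\right)^n.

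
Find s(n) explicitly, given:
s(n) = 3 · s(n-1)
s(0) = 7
Pure geometric recurrence with ratio 3.
By induction s(n) = s(0) · (3)^n = 7 \cdot 3^{n}.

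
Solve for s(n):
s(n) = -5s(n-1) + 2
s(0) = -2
First-order linear non-homogeneous.
Homogeneous solution: s_h(n) = A·(-5)^n.
Try constant particular solution s_p = K: K = -5K + 2 ⇒ K = \frac{1}{3}.
General: s(n) = A·(-5)^n + \frac{1}{3}.
Apply s(0) = -2: A + \frac{1}{3} = -2 ⇒ A = - \frac{7}{3}.
So s(n) = \frac{1}{3} - \frac{7 \left(-5\right)^{n}}{3}.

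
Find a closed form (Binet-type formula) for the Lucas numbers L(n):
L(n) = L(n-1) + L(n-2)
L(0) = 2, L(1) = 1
This is the Lucas sequence.
Characteristic equation: x² - x - 1 = 0; roots r₁ = \frac{1}{2} + \frac{\sqrt{5}}{2}, r₂ = \frac{1}{2} - \frac{\sqrt{5}}{2}.
General: L(n) = A·r₁^n + B·r₂^n. Solving with L(0)=2, L(1)=1 gives A = 1, B = 1.
So L(n) = 2^{- n} \left(\left(1 - \sqrt{5}\right)^{n} + \left(1 + \sqrt{5}\right)^{n}\right).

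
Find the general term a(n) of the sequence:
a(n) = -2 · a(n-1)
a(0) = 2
Pure geometric recurrence with ratio -2.
By induction a(n) = a(0) · (-2)^n = 2 \left(-2\right)^{n}.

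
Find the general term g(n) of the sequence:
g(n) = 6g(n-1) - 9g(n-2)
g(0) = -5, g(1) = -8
Characteristic equation: x² - 6x + 9 = 0, which is (x - (3))².
Repeated root r = 3.
General solution: g(n) = (A + Bn)·(3)^n.
From g(0) = -5: A = -5.
From g(1) = -8: (A + B)·(3) = -8 ⇒ B = \frac{7}{3}.
So g(n) = \left(\frac{7 n}{3} - 5\right) \cdot (3)^n.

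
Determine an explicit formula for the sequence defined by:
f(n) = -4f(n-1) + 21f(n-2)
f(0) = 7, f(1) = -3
Characteristic equation: x² + 4x - 21 = 0, which factors as (x - (3))(x - (-7)) = 0.
Roots r₁ = 3, r₂ = -7 (distinct).
General solution: f(n) = A·(3)^n + B·(-7)^n.
From f(0) = 7: A + B = 7.
From f(1) = -3: 3A - 7B = -3.
Solving: A = \frac{23}{5}, B = \frac{12}{5}.
So f(n) = \frac{12 \left(-7\right)^{n}}{5} + \frac{23 \cdot 3^{n}}{5}.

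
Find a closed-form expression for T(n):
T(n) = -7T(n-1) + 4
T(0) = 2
First-order linear non-homogeneous.
Homogeneous solution: T_h(n) = A·(-7)^n.
Try constant particular solution T_p = K: K = -7K + 4 ⇒ K = \frac{1}{2}.
General: T(n) = A·(-7)^n + \frac{1}{2}.
Apply T(0) = 2: A + \frac{1}{2} = 2 ⇒ A = \frac{3}{2}.
So T(n) = \frac{3 \left(-7\right)^{n}}{2} + \frac{1}{2}.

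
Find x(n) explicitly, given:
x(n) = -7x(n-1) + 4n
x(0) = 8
First-order linear with linear forcing.
Homogeneous solution: x_h(n) = A·(-7)^n.
Try particular x_p(n) = pn + q. Substituting:
  pn + q = -7(p(n-1) + q) + 4n.
Matching the n-coefficient: p = -7p + 4 ⇒ p = \frac{1}{2}.
Matching constants: q = 7p - 7q ⇒ q = \frac{7}{16}.
General: x(n) = A·(-7)^n + \frac{n}{2} + \frac{7}{16}.
Apply x(0) = 8: A + \frac{7}{16} = 8 ⇒ A = \frac{121}{16}.
So x(n) = \frac{121 \left(-7\right)^{n}}{16} + \frac{n}{2} + \frac{7}{16}.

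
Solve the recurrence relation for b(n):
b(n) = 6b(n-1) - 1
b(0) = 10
First-order linear non-homogeneous.
Homogeneous solution: b_h(n) = A·(6)^n.
Try constant particular solution b_p = K: K = 6K - 1 ⇒ K = \frac{1}{5}.
General: b(n) = A·(6)^n + \frac{1}{5}.
Apply b(0) = 10: A + \frac{1}{5} = 10 ⇒ A = \frac{49}{5}.
So b(n) = \frac{49 \cdot 6^{n}}{5} + \frac{1}{5}.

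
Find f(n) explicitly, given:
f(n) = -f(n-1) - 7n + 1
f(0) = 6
First-order linear with linear forcing.
Homogeneous solution: f_h(n) = A·(-1)^n.
Try particular f_p(n) = pn + q. Substituting:
  pn + q = -(p(n-1) + q) - 7n + 1.
Matching the n-coefficient: p = -p - 7 ⇒ p = - \frac{7}{2}.
Matching constants: q = p - q + 1 ⇒ q = - \frac{5}{4}.
General: f(n) = A·(-1)^n - \frac{7 n}{2} - \frac{5}{4}.
Apply f(0) = 6: A - \frac{5}{4} = 6 ⇒ A = \frac{29}{4}.
So f(n) = \frac{29 \left(-1\right)^{n}}{4} - \frac{7 n}{2} - \frac{5}{4}.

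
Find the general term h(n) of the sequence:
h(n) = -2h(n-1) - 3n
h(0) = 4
First-order linear with linear forcing.
Homogeneous solution: h_h(n) = A·(-2)^n.
Try particular h_p(n) = pn + q. Substituting:
  pn + q = -2(p(n-1) + q) - 3n.
Matching the n-coefficient: p = -2p - 3 ⇒ p = -1.
Matching constants: q = 2p - 2q ⇒ q = - \frac{2}{3}.
General: h(n) = A·(-2)^n - n - \frac{2}{3}.
Apply h(0) = 4: A - \frac{2}{3} = 4 ⇒ A = \frac{14}{3}.
So h(n) = \frac{14 \left(-2\right)^{n}}{3} - n - \frac{2}{3}.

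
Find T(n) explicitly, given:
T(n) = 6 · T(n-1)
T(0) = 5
Pure geometric recurrence with ratio 6.
By induction T(n) = T(0) · (6)^n = 5 \cdot 6^{n}.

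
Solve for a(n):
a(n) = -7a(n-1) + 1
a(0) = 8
First-order linear non-homogeneous.
Homogeneous solution: a_h(n) = A·(-7)^n.
Try constant particular solution a_p = K: K = -7K + 1 ⇒ K = \frac{1}{8}.
General: a(n) = A·(-7)^n + \frac{1}{8}.
Apply a(0) = 8: A + \frac{1}{8} = 8 ⇒ A = \frac{63}{8}.
So a(n) = \frac{63 \left(-7\right)^{n}}{8} + \frac{1}{8}.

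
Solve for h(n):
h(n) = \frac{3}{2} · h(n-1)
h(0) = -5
Pure geometric recurrence with ratio \frac{3}{2}.
By induction h(n) = h(0) · (\frac{3}{2})^n = - 5 \left(\frac{3}{2}\right)^{n}.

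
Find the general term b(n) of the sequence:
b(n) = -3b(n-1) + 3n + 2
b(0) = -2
First-order linear with linear forcing.
Homogeneous solution: b_h(n) = A·(-3)^n.
Try particular b_p(n) = pn + q. Substituting:
  pn + q = -3(p(n-1) + q) + 3n + 2.
Matching the n-coefficient: p = -3p + 3 ⇒ p = \frac{3}{4}.
Matching constants: q = 3p - 3q + 2 ⇒ q = \frac{17}{16}.
General: b(n) = A·(-3)^n + \frac{3 n}{4} + \frac{17}{16}.
Apply b(0) = -2: A + \frac{17}{16} = -2 ⇒ A = - \frac{49}{16}.
So b(n) = - \frac{49 \left(-3\right)^{n}}{16} + \frac{3 n}{4} + \frac{17}{16}.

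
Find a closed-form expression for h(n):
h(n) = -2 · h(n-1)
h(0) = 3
Pure geometric recurrence with ratio -2.
By induction h(n) = h(0) · (-2)^n = 3 \left(-2\right)^{n}.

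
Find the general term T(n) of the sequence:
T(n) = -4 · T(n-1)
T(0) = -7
Pure geometric recurrence with ratio -4.
By induction T(n) = T(0) · (-4)^n = - 7 \left(-4\right)^{n}.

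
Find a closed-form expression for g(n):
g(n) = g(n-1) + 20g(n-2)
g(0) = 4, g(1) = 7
Characteristic equation: x² - x - 20 = 0, which factors as (x - (-4))(x - (5)) = 0.
Roots r₁ = -4, r₂ = 5 (distinct).
General solution: g(n) = A·(-4)^n + B·(5)^n.
From g(0) = 4: A + B = 4.
From g(1) = 7: -4A + 5B = 7.
Solving: A = \frac{13}{9}, B = \frac{23}{9}.
So g(n) = \frac{13 \left(-4\right)^{n}}{9} + \frac{23 \cdot 5^{n}}{9}.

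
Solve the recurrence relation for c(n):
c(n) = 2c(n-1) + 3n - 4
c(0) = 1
First-order linear with linear forcing.
Homogeneous solution: c_h(n) = A·(2)^n.
Try particular c_p(n) = pn + q. Substituting:
  pn + q = 2(p(n-1) + q) + 3n - 4.
Matching the n-coefficient: p = 2p + 3 ⇒ p = -3.
Matching constants: q = -2p + 2q - 4 ⇒ q = -2.
General: c(n) = A·(2)^n - 3 n - 2.
Apply c(0) = 1: A - 2 = 1 ⇒ A = 3.
So c(n) = 3 \cdot 2^{n} - 3 n - 2.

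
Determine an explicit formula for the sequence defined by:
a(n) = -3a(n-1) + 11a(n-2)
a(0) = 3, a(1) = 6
Characteristic equation: x² + 3x - 11 = 0.
Discriminant Δ = (-3)² + 4·(11) = 53.
Roots r₁,₂ = (-3 ± √53)/2, so r₁ = - \frac{3}{2} + \frac{\sqrt{53}}{2}, r₂ = - \frac{\sqrt{53}}{2} - \frac{3}{2}.
General solution: a(n) = A·r₁^n + B·r₂^n.
From the initial conditions, A + B = 3 and r₁A + r₂B = 6.
Since r₁ - r₂ = √53: A = (6 - (3)r₂)/√53 = \frac{21 \sqrt{53}}{106} + \frac{3}{2}, and B = 3 - A = \frac{3}{2} - \frac{21 \sqrt{53}}{106}.
So a(n) = \left(\frac{21 \sqrt{53}}{106} + \frac{3}{2}\right)\left(- \frac{3}{2} + \frac{\sqrt{53}}{2}\right)^n + \left(\frac{3}{2} - \frac{21 \sqrt{53}}{106}\right)\left(- \frac{\sqrt{53}}{2} - \frac{3}{2}\right)^n.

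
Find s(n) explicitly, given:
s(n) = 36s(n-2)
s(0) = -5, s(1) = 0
Characteristic equation: x² - 36 = 0, which factors as (x - (-6))(x - (6)) = 0.
Roots r₁ = -6, r₂ = 6 (distinct).
General solution: s(n) = A·(-6)^n + B·(6)^n.
From s(0) = -5: A + B = -5.
From s(1) = 0: -6A + 6B = 0.
Solving: A = - \frac{5}{2}, B = - \frac{5}{2}.
So s(n) = - \frac{5 \left(-6\right)^{n}}{2} - \frac{5 \cdot 6^{n}}{2}.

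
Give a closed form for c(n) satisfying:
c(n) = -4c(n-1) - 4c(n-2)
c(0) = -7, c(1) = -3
Characteristic equation: x² + 4x + 4 = 0, which is (x - (-2))².
Repeated root r = -2.
General solution: c(n) = (A + Bn)·(-2)^n.
From c(0) = -7: A = -7.
From c(1) = -3: (A + B)·(-2) = -3 ⇒ B = \frac{17}{2}.
So c(n) = \left(\frac{17 n}{2} - 7\right) \cdot (-2)^n.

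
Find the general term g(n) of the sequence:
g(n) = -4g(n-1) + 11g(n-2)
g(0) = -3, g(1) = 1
Characteristic equation: x² + 4x - 11 = 0.
Discriminant Δ = (-4)² + 4·(11) = 60.
Roots r₁,₂ = (-4 ± √60)/2, so r₁ = -2 + \sqrt{15}, r₂ = - \sqrt{15} - 2.
General solution: g(n) = A·r₁^n + B·r₂^n.
From the initial conditions, A + B = -3 and r₁A + r₂B = 1.
Since r₁ - r₂ = √60: A = (1 - (-3)r₂)/√60 = - \frac{3}{2} - \frac{\sqrt{15}}{6}, and B = -3 - A = - \frac{3}{2} + \frac{\sqrt{15}}{6}.
So g(n) = \left(- \frac{3}{2} - \frac{\sqrt{15}}{6}\right)\left(-2 + \sqrt{15}\right)^n + \left(- \frac{3}{2} + \frac{\sqrt{15}}{6}\right)\left(- \sqrt{15} - 2\right)^n.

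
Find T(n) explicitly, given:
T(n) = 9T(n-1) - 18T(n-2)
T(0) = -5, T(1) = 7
Characteristic equation: x² - 9x + 18 = 0, which factors as (x - (6))(x - (3)) = 0.
Roots r₁ = 6, r₂ = 3 (distinct).
General solution: T(n) = A·(6)^n + B·(3)^n.
From T(0) = -5: A + B = -5.
From T(1) = 7: 6A + 3B = 7.
Solving: A = \frac{22}{3}, B = - \frac{37}{3}.
So T(n) = - \frac{37 \cdot 3^{n}}{3} + \frac{22 \cdot 6^{n}}{3}.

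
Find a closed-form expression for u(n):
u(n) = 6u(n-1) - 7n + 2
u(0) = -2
First-order linear with linear forcing.
Homogeneous solution: u_h(n) = A·(6)^n.
Try particular u_p(n) = pn + q. Substituting:
  pn + q = 6(p(n-1) + q) - 7n + 2.
Matching the n-coefficient: p = 6p - 7 ⇒ p = \frac{7}{5}.
Matching constants: q = -6p + 6q + 2 ⇒ q = \frac{32}{25}.
General: u(n) = A·(6)^n + \frac{7 n}{5} + \frac{32}{25}.
Apply u(0) = -2: A + \frac{32}{25} = -2 ⇒ A = - \frac{82}{25}.
So u(n) = - \frac{82 \cdot 6^{n}}{25} + \frac{7 n}{5} + \frac{32}{25}.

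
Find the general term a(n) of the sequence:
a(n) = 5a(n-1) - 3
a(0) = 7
First-order linear non-homogeneous.
Homogeneous solution: a_h(n) = A·(5)^n.
Try constant particular solution a_p = K: K = 5K - 3 ⇒ K = \frac{3}{4}.
General: a(n) = A·(5)^n + \frac{3}{4}.
Apply a(0) = 7: A + \frac{3}{4} = 7 ⇒ A = \frac{25}{4}.
So a(n) = \frac{25 \cdot 5^{n}}{4} + \frac{3}{4}.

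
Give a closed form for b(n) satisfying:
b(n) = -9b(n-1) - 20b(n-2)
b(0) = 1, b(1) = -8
Characteristic equation: x² + 9x + 20 = 0, which factors as (x - (-4))(x - (-5)) = 0.
Roots r₁ = -4, r₂ = -5 (distinct).
General solution: b(n) = A·(-4)^n + B·(-5)^n.
From b(0) = 1: A + B = 1.
From b(1) = -8: -4A - 5B = -8.
Solving: A = -3, B = 4.
So b(n) = - 3 \left(-4\right)^{n} + 4 \left(-5\right)^{n}.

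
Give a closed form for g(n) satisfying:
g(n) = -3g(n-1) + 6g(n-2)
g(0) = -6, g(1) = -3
Characteristic equation: x² + 3x - 6 = 0.
Discriminant Δ = (-3)² + 4·(6) = 33.
Roots r₁,₂ = (-3 ± √33)/2, so r₁ = - \frac{3}{2} + \frac{\sqrt{33}}{2}, r₂ = - \frac{\sqrt{33}}{2} - \frac{3}{2}.
General solution: g(n) = A·r₁^n + B·r₂^n.
From the initial conditions, A + B = -6 and r₁A + r₂B = -3.
Since r₁ - r₂ = √33: A = (-3 - (-6)r₂)/√33 = -3 - \frac{4 \sqrt{33}}{11}, and B = -6 - A = -3 + \frac{4 \sqrt{33}}{11}.
So g(n) = \left(-3 - \frac{4 \sqrt{33}}{11}\right)\left(- \frac{3}{2} + \frac{\sqrt{33}}{2}\right)^n + \left(-3 + \frac{4 \sqrt{33}}{11}\right)\left(- \frac{\sqrt{33}}{2} - \frac{3}{2}\right)^n.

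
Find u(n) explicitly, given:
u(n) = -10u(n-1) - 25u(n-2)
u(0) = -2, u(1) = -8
Characteristic equation: x² + 10x + 25 = 0, which is (x - (-5))².
Repeated root r = -5.
General solution: u(n) = (A + Bn)·(-5)^n.
From u(0) = -2: A = -2.
From u(1) = -8: (A + B)·(-5) = -8 ⇒ B = \frac{18}{5}.
So u(n) = \left(\frac{18 n}{5} - 2\right) \cdot (-5)^n.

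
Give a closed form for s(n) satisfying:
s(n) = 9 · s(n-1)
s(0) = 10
Pure geometric recurrence with ratio 9.
By induction s(n) = s(0) · (9)^n = 10 \cdot 9^{n}.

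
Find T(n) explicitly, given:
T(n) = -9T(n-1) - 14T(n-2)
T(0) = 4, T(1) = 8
Characteristic equation: x² + 9x + 14 = 0, which factors as (x - (-2))(x - (-7)) = 0.
Roots r₁ = -2, r₂ = -7 (distinct).
General solution: T(n) = A·(-2)^n + B·(-7)^n.
From T(0) = 4: A + B = 4.
From T(1) = 8: -2A - 7B = 8.
Solving: A = \frac{36}{5}, B = - \frac{16}{5}.
So T(n) = \frac{36 \left(-2\right)^{n}}{5} - \frac{16 \left(-7\right)^{n}}{5}.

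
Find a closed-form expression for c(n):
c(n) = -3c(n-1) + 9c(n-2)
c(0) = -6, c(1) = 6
Characteristic equation: x² + 3x - 9 = 0.
Discriminant Δ = (-3)² + 4·(9) = 45.
Roots r₁,₂ = (-3 ± √45)/2, so r₁ = - \frac{3}{2} + \frac{3 \sqrt{5}}{2}, r₂ = - \frac{3 \sqrt{5}}{2} - \frac{3}{2}.
General solution: c(n) = A·r₁^n + B·r₂^n.
From the initial conditions, A + B = -6 and r₁A + r₂B = 6.
Since r₁ - r₂ = √45: A = (6 - (-6)r₂)/√45 = -3 - \frac{\sqrt{5}}{5}, and B = -6 - A = -3 + \frac{\sqrt{5}}{5}.
So c(n) = \left(-3 - \frac{\sqrt{5}}{5}\right)\left(- \frac{3}{2} + \frac{3 \sqrt{5}}{2}\right)^n + \left(-3 + \frac{\sqrt{5}}{5}\right)\left(- \frac{3 \sqrt{5}}{2} - \frac{3}{2}\right)^n.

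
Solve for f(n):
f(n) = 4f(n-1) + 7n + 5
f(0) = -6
First-order linear with linear forcing.
Homogeneous solution: f_h(n) = A·(4)^n.
Try particular f_p(n) = pn + q. Substituting:
  pn + q = 4(p(n-1) + q) + 7n + 5.
Matching the n-coefficient: p = 4p + 7 ⇒ p = - \frac{7}{3}.
Matching constants: q = -4p + 4q + 5 ⇒ q = - \frac{43}{9}.
General: f(n) = A·(4)^n - \frac{7 n}{3} - \frac{43}{9}.
Apply f(0) = -6: A - \frac{43}{9} = -6 ⇒ A = - \frac{11}{9}.
So f(n) = - \frac{11 \cdot 4^{n}}{9} - \frac{7 n}{3} - \frac{43}{9}.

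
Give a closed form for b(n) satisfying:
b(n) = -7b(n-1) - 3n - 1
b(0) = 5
First-order linear with linear forcing.
Homogeneous solution: b_h(n) = A·(-7)^n.
Try particular b_p(n) = pn + q. Substituting:
  pn + q = -7(p(n-1) + q) - 3n - 1.
Matching the n-coefficient: p = -7p - 3 ⇒ p = - \frac{3}{8}.
Matching constants: q = 7p - 7q - 1 ⇒ q = - \frac{29}{64}.
General: b(n) = A·(-7)^n - \frac{3 n}{8} - \frac{29}{64}.
Apply b(0) = 5: A - \frac{29}{64} = 5 ⇒ A = \frac{349}{64}.
So b(n) = \frac{349 \left(-7\right)^{n}}{64} - \frac{3 n}{8} - \frac{29}{64}.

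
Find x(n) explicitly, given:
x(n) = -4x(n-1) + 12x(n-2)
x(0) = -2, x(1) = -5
Characteristic equation: x² + 4x - 12 = 0, which factors as (x - (2))(x - (-6)) = 0.
Roots r₁ = 2, r₂ = -6 (distinct).
General solution: x(n) = A·(2)^n + B·(-6)^n.
From x(0) = -2: A + B = -2.
From x(1) = -5: 2A - 6B = -5.
Solving: A = - \frac{17}{8}, B = \frac{1}{8}.
So x(n) = \frac{\left(-6\right)^{n}}{8} - \frac{17 \cdot 2^{n}}{8}.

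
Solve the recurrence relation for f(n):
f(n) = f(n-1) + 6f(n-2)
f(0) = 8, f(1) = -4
Characteristic equation: x² - x - 6 = 0, which factors as (x - (-2))(x - (3)) = 0.
Roots r₁ = -2, r₂ = 3 (distinct).
General solution: f(n) = A·(-2)^n + B·(3)^n.
From f(0) = 8: A + B = 8.
From f(1) = -4: -2A + 3B = -4.
Solving: A = \frac{28}{5}, B = \frac{12}{5}.
So f(n) = \frac{28 \left(-2\right)^{n}}{5} + \frac{12 \cdot 3^{n}}{5}.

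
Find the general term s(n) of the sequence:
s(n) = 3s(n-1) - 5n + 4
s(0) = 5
First-order linear with linear forcing.
Homogeneous solution: s_h(n) = A·(3)^n.
Try particular s_p(n) = pn + q. Substituting:
  pn + q = 3(p(n-1) + q) - 5n + 4.
Matching the n-coefficient: p = 3p - 5 ⇒ p = \frac{5}{2}.
Matching constants: q = -3p + 3q + 4 ⇒ q = \frac{7}{4}.
General: s(n) = A·(3)^n + \frac{5 n}{2} + \frac{7}{4}.
Apply s(0) = 5: A + \frac{7}{4} = 5 ⇒ A = \frac{13}{4}.
So s(n) = \frac{13 \cdot 3^{n}}{4} + \frac{5 n}{2} + \frac{7}{4}.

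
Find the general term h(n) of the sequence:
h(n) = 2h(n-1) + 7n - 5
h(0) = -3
First-order linear with linear forcing.
Homogeneous solution: h_h(n) = A·(2)^n.
Try particular h_p(n) = pn + q. Substituting:
  pn + q = 2(p(n-1) + q) + 7n - 5.
Matching the n-coefficient: p = 2p + 7 ⇒ p = -7.
Matching constants: q = -2p + 2q - 5 ⇒ q = -9.
General: h(n) = A·(2)^n - 7 n - 9.
Apply h(0) = -3: A - 9 = -3 ⇒ A = 6.
So h(n) = 6 \cdot 2^{n} - 7 n - 9.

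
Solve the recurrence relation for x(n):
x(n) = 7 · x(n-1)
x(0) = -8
Pure geometric recurrence with ratio 7.
By induction x(n) = x(0) · (7)^n = - 8 \cdot 7^{n}.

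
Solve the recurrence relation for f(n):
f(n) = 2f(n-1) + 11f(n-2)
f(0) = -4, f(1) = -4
Characteristic equation: x² - 2x - 11 = 0.
Discriminant Δ = (2)² + 4·(11) = 48.
Roots r₁,₂ = (2 ± √48)/2, so r₁ = 1 + 2 \sqrt{3}, r₂ = 1 - 2 \sqrt{3}.
General solution: f(n) = A·r₁^n + B·r₂^n.
From the initial conditions, A + B = -4 and r₁A + r₂B = -4.
Since r₁ - r₂ = √48: A = (-4 - (-4)r₂)/√48 = -2, and B = -4 - A = -2.
So f(n) = \left(-2\right)\left(1 + 2 \sqrt{3}\right)^n + \left(-2\right)\left(1 - 2 \sqrt{3}\right)^n.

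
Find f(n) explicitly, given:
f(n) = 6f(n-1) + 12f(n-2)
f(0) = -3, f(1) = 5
Characteristic equation: x² - 6x - 12 = 0.
Discriminant Δ = (6)² + 4·(12) = 84.
Roots r₁,₂ = (6 ± √84)/2, so r₁ = 3 + \sqrt{21}, r₂ = 3 - \sqrt{21}.
General solution: f(n) = A·r₁^n + B·r₂^n.
From the initial conditions, A + B = -3 and r₁A + r₂B = 5.
Since r₁ - r₂ = √84: A = (5 - (-3)r₂)/√84 = - \frac{3}{2} + \frac{\sqrt{21}}{3}, and B = -3 - A = - \frac{\sqrt{21}}{3} - \frac{3}{2}.
So f(n) = \left(- \frac{3}{2} + \frac{\sqrt{21}}{3}\right)\left(3 + \sqrt{21}\right)^n + \left(- \frac{\sqrt{21}}{3} - \frac{3}{2}\right)\left(3 - \sqrt{21}\right)^n.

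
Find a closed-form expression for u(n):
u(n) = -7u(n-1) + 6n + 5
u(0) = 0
First-order linear with linear forcing.
Homogeneous solution: u_h(n) = A·(-7)^n.
Try particular u_p(n) = pn + q. Substituting:
  pn + q = -7(p(n-1) + q) + 6n + 5.
Matching the n-coefficient: p = -7p + 6 ⇒ p = \frac{3}{4}.
Matching constants: q = 7p - 7q + 5 ⇒ q = \frac{41}{32}.
General: u(n) = A·(-7)^n + \frac{3 n}{4} + \frac{41}{32}.
Apply u(0) = 0: A + \frac{41}{32} = 0 ⇒ A = - \frac{41}{32}.
So u(n) = - \frac{41 \left(-7\right)^{n}}{32} + \frac{3 n}{4} + \frac{41}{32}.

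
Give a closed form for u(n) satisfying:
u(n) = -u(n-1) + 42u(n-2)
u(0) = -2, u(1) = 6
Characteristic equation: x² + x - 42 = 0, which factors as (x - (-7))(x - (6)) = 0.
Roots r₁ = -7, r₂ = 6 (distinct).
General solution: u(n) = A·(-7)^n + B·(6)^n.
From u(0) = -2: A + B = -2.
From u(1) = 6: -7A + 6B = 6.
Solving: A = - \frac{18}{13}, B = - \frac{8}{13}.
So u(n) = - \frac{18 \left(-7\right)^{n}}{13} - \frac{8 \cdot 6^{n}}{13}.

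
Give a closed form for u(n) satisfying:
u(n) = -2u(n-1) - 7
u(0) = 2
First-order linear non-homogeneous.
Homogeneous solution: u_h(n) = A·(-2)^n.
Try constant particular solution u_p = K: K = -2K - 7 ⇒ K = - \frac{7}{3}.
General: u(n) = A·(-2)^n - \frac{7}{3}.
Apply u(0) = 2: A - \frac{7}{3} = 2 ⇒ A = \frac{13}{3}.
So u(n) = \frac{13 \left(-2\right)^{n}}{3} - \frac{7}{3}.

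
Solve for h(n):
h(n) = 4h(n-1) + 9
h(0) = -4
First-order linear non-homogeneous.
Homogeneous solution: h_h(n) = A·(4)^n.
Try constant particular solution h_p = K: K = 4K + 9 ⇒ K = -3.
General: h(n) = A·(4)^n - 3.
Apply h(0) = -4: A - 3 = -4 ⇒ A = -1.
So h(n) = - 4^{n} - 3.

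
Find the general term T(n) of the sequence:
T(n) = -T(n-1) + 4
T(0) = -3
First-order linear non-homogeneous.
Homogeneous solution: T_h(n) = A·(-1)^n.
Try constant particular solution T_p = K: K = -K + 4 ⇒ K = 2.
General: T(n) = A·(-1)^n + 2.
Apply T(0) = -3: A + 2 = -3 ⇒ A = -5.
So T(n) = 2 - 5 \left(-1\right)^{n}.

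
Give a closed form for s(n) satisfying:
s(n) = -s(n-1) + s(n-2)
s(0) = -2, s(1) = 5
Characteristic equation: x² + x - 1 = 0.
Discriminant Δ = (-1)² + 4·(1) = 5.
Roots r₁,₂ = (-1 ± √5)/2, so r₁ = - \frac{1}{2} + \frac{\sqrt{5}}{2}, r₂ = - \frac{\sqrt{5}}{2} - \frac{1}{2}.
General solution: s(n) = A·r₁^n + B·r₂^n.
From the initial conditions, A + B = -2 and r₁A + r₂B = 5.
Since r₁ - r₂ = √5: A = (5 - (-2)r₂)/√5 = -1 + \frac{4 \sqrt{5}}{5}, and B = -2 - A = - \frac{4 \sqrt{5}}{5} - 1.
So s(n) = \left(-1 + \frac{4 \sqrt{5}}{5}\right)\left(- \frac{1}{2} + \frac{\sqrt{5}}{2}\right)^n + \left(- \frac{4 \sqrt{5}}{5} - 1\right)\left(- \frac{\sqrt{5}}{2} - \frac{1}{2}\right)^n.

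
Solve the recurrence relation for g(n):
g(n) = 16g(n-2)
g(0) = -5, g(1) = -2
Characteristic equation: x² - 16 = 0, which factors as (x - (4))(x - (-4)) = 0.
Roots r₁ = 4, r₂ = -4 (distinct).
General solution: g(n) = A·(4)^n + B·(-4)^n.
From g(0) = -5: A + B = -5.
From g(1) = -2: 4A - 4B = -2.
Solving: A = - \frac{11}{4}, B = - \frac{9}{4}.
So g(n) = - \frac{9 \left(-4\right)^{n}}{4} - \frac{11 \cdot 4^{n}}{4}.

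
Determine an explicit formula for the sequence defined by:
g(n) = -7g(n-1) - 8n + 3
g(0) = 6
First-order linear with linear forcing.
Homogeneous solution: g_h(n) = A·(-7)^n.
Try particular g_p(n) = pn + q. Substituting:
  pn + q = -7(p(n-1) + q) - 8n + 3.
Matching the n-coefficient: p = -7p - 8 ⇒ p = -1.
Matching constants: q = 7p - 7q + 3 ⇒ q = - \frac{1}{2}.
General: g(n) = A·(-7)^n - n - \frac{1}{2}.
Apply g(0) = 6: A - \frac{1}{2} = 6 ⇒ A = \frac{13}{2}.
So g(n) = \frac{13 \left(-7\right)^{n}}{2} - n - \frac{1}{2}.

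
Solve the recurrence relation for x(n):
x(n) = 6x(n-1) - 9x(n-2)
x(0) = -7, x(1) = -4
Characteristic equation: x² - 6x + 9 = 0, which is (x - (3))².
Repeated root r = 3.
General solution: x(n) = (A + Bn)·(3)^n.
From x(0) = -7: A = -7.
From x(1) = -4: (A + B)·(3) = -4 ⇒ B = \frac{17}{3}.
So x(n) = \left(\frac{17 n}{3} - 7\right) \cdot (3)^n.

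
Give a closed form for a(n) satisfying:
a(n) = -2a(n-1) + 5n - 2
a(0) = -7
First-order linear with linear forcing.
Homogeneous solution: a_h(n) = A·(-2)^n.
Try particular a_p(n) = pn + q. Substituting:
  pn + q = -2(p(n-1) + q) + 5n - 2.
Matching the n-coefficient: p = -2p + 5 ⇒ p = \frac{5}{3}.
Matching constants: q = 2p - 2q - 2 ⇒ q = \frac{4}{9}.
General: a(n) = A·(-2)^n + \frac{5 n}{3} + \frac{4}{9}.
Apply a(0) = -7: A + \frac{4}{9} = -7 ⇒ A = - \frac{67}{9}.
So a(n) = - \frac{67 \left(-2\right)^{n}}{9} + \frac{5 n}{3} + \frac{4}{9}.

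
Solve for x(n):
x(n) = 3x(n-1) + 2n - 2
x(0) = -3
First-order linear with linear forcing.
Homogeneous solution: x_h(n) = A·(3)^n.
Try particular x_p(n) = pn + q. Substituting:
  pn + q = 3(p(n-1) + q) + 2n - 2.
Matching the n-coefficient: p = 3p + 2 ⇒ p = -1.
Matching constants: q = -3p + 3q - 2 ⇒ q = - \frac{1}{2}.
General: x(n) = A·(3)^n - n - \frac{1}{2}.
Apply x(0) = -3: A - \frac{1}{2} = -3 ⇒ A = - \frac{5}{2}.
So x(n) = - \frac{5 \cdot 3^{n}}{2} - n - \frac{1}{2}.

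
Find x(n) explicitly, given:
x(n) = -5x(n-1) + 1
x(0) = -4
First-order linear non-homogeneous.
Homogeneous solution: x_h(n) = A·(-5)^n.
Try constant particular solution x_p = K: K = -5K + 1 ⇒ K = \frac{1}{6}.
General: x(n) = A·(-5)^n + \frac{1}{6}.
Apply x(0) = -4: A + \frac{1}{6} = -4 ⇒ A = - \frac{25}{6}.
So x(n) = \frac{1}{6} - \frac{25 \left(-5\right)^{n}}{6}.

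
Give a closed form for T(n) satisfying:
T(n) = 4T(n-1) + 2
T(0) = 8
First-order linear non-homogeneous.
Homogeneous solution: T_h(n) = A·(4)^n.
Try constant particular solution T_p = K: K = 4K + 2 ⇒ K = - \frac{2}{3}.
General: T(n) = A·(4)^n - \frac{2}{3}.
Apply T(0) = 8: A - \frac{2}{3} = 8 ⇒ A = \frac{26}{3}.
So T(n) = \frac{26 \cdot 4^{n}}{3} - \frac{2}{3}.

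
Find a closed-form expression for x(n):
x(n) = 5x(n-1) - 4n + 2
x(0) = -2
First-order linear with linear forcing.
Homogeneous solution: x_h(n) = A·(5)^n.
Try particular x_p(n) = pn + q. Substituting:
  pn + q = 5(p(n-1) + q) - 4n + 2.
Matching the n-coefficient: p = 5p - 4 ⇒ p = 1.
Matching constants: q = -5p + 5q + 2 ⇒ q = \frac{3}{4}.
General: x(n) = A·(5)^n + n + \frac{3}{4}.
Apply x(0) = -2: A + \frac{3}{4} = -2 ⇒ A = - \frac{11}{4}.
So x(n) = - \frac{11 \cdot 5^{n}}{4} + n + \frac{3}{4}.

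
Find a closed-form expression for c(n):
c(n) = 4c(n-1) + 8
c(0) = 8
First-order linear non-homogeneous.
Homogeneous solution: c_h(n) = A·(4)^n.
Try constant particular solution c_p = K: K = 4K + 8 ⇒ K = - \frac{8}{3}.
General: c(n) = A·(4)^n - \frac{8}{3}.
Apply c(0) = 8: A - \frac{8}{3} = 8 ⇒ A = \frac{32}{3}.
So c(n) = \frac{32 \cdot 4^{n}}{3} - \frac{8}{3}.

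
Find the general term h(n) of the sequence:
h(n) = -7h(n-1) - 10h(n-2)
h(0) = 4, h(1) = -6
Characteristic equation: x² + 7x + 10 = 0, which factors as (x - (-5))(x - (-2)) = 0.
Roots r₁ = -5, r₂ = -2 (distinct).
General solution: h(n) = A·(-5)^n + B·(-2)^n.
From h(0) = 4: A + B = 4.
From h(1) = -6: -5A - 2B = -6.
Solving: A = - \frac{2}{3}, B = \frac{14}{3}.
So h(n) = \frac{14 \left(-2\right)^{n}}{3} - \frac{2 \left(-5\right)^{n}}{3}.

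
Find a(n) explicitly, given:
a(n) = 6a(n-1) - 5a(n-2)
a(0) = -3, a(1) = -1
Characteristic equation: x² - 6x + 5 = 0, which factors as (x - (5))(x - (1)) = 0.
Roots r₁ = 5, r₂ = 1 (distinct).
General solution: a(n) = A·(5)^n + B·(1)^n.
From a(0) = -3: A + B = -3.
From a(1) = -1: 5A + B = -1.
Solving: A = \frac{1}{2}, B = - \frac{7}{2}.
So a(n) = \frac{5^{n}}{2} - \frac{7}{2}.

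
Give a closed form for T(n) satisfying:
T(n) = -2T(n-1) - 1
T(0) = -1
First-order linear non-homogeneous.
Homogeneous solution: T_h(n) = A·(-2)^n.
Try constant particular solution T_p = K: K = -2K - 1 ⇒ K = - \frac{1}{3}.
General: T(n) = A·(-2)^n - \frac{1}{3}.
Apply T(0) = -1: A - \frac{1}{3} = -1 ⇒ A = - \frac{2}{3}.
So T(n) = - \frac{2 \left(-2\right)^{n}}{3} - \frac{1}{3}.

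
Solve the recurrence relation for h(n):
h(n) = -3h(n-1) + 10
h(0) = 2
First-order linear non-homogeneous.
Homogeneous solution: h_h(n) = A·(-3)^n.
Try constant particular solution h_p = K: K = -3K + 10 ⇒ K = \frac{5}{2}.
General: h(n) = A·(-3)^n + \frac{5}{2}.
Apply h(0) = 2: A + \frac{5}{2} = 2 ⇒ A = - \frac{1}{2}.
So h(n) = \frac{5}{2} - \frac{\left(-3\right)^{n}}{2}.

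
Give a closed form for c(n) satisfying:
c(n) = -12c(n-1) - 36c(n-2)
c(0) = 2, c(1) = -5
Characteristic equation: x² + 12x + 36 = 0, which is (x - (-6))².
Repeated root r = -6.
General solution: c(n) = (A + Bn)·(-6)^n.
From c(0) = 2: A = 2.
From c(1) = -5: (A + B)·(-6) = -5 ⇒ B = - \frac{7}{6}.
So c(n) = \left(2 - \frac{7 n}{6}\right) \cdot (-6)^n.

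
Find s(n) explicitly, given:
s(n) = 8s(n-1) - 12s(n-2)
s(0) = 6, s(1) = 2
Characteristic equation: x² - 8x + 12 = 0, which factors as (x - (2))(x - (6)) = 0.
Roots r₁ = 2, r₂ = 6 (distinct).
General solution: s(n) = A·(2)^n + B·(6)^n.
From s(0) = 6: A + B = 6.
From s(1) = 2: 2A + 6B = 2.
Solving: A = \frac{17}{2}, B = - \frac{5}{2}.
So s(n) = \frac{17 \cdot 2^{n}}{2} - \frac{5 \cdot 6^{n}}{2}.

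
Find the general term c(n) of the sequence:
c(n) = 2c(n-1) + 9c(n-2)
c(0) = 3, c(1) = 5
Characteristic equation: x² - 2x - 9 = 0.
Discriminant Δ = (2)² + 4·(9) = 40.
Roots r₁,₂ = (2 ± √40)/2, so r₁ = 1 + \sqrt{10}, r₂ = 1 - \sqrt{10}.
General solution: c(n) = A·r₁^n + B·r₂^n.
From the initial conditions, A + B = 3 and r₁A + r₂B = 5.
Since r₁ - r₂ = √40: A = (5 - (3)r₂)/√40 = \frac{\sqrt{10}}{10} + \frac{3}{2}, and B = 3 - A = \frac{3}{2} - \frac{\sqrt{10}}{10}.
So c(n) = \left(\frac{\sqrt{10}}{10} + \frac{3}{2}\right)\left(1 + \sqrt{10}\right)^n + \left(\frac{3}{2} - \frac{\sqrt{10}}{10}\right)\left(1 - \sqrt{10}\right)^n.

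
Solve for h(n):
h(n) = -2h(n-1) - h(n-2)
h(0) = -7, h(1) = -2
Characteristic equation: x² + 2x + 1 = 0, which is (x - (-1))².
Repeated root r = -1.
General solution: h(n) = (A + Bn)·(-1)^n.
From h(0) = -7: A = -7.
From h(1) = -2: (A + B)·(-1) = -2 ⇒ B = 9.
So h(n) = \left(9 n - 7\right) \cdot (-1)^n.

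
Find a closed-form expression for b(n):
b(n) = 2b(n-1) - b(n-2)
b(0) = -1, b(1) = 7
Characteristic equation: x² - 2x + 1 = 0, which is (x - (1))².
Repeated root r = 1.
General solution: b(n) = (A + Bn)·(1)^n.
From b(0) = -1: A = -1.
From b(1) = 7: (A + B)·(1) = 7 ⇒ B = 8.
So b(n) = \left(8 n - 1\right) \cdot (1)^n.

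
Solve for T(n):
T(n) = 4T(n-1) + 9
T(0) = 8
First-order linear non-homogeneous.
Homogeneous solution: T_h(n) = A·(4)^n.
Try constant particular solution T_p = K: K = 4K + 9 ⇒ K = -3.
General: T(n) = A·(4)^n - 3.
Apply T(0) = 8: A - 3 = 8 ⇒ A = 11.
So T(n) = 11 \cdot 4^{n} - 3.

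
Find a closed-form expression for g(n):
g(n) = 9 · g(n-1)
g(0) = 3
Pure geometric recurrence with ratio 9.
By induction g(n) = g(0) · (9)^n = 3 \cdot 9^{n}.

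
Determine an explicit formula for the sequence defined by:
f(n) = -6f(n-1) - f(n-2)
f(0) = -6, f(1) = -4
Characteristic equation: x² + 6x + 1 = 0.
Discriminant Δ = (-6)² + 4·(-1) = 32.
Roots r₁,₂ = (-6 ± √32)/2, so r₁ = -3 + 2 \sqrt{2}, r₂ = -3 - 2 \sqrt{2}.
General solution: f(n) = A·r₁^n + B·r₂^n.
From the initial conditions, A + B = -6 and r₁A + r₂B = -4.
Since r₁ - r₂ = √32: A = (-4 - (-6)r₂)/√32 = - \frac{11 \sqrt{2}}{4} - 3, and B = -6 - A = -3 + \frac{11 \sqrt{2}}{4}.
So f(n) = \left(- \frac{11 \sqrt{2}}{4} - 3\right)\left(-3 + 2 \sqrt{2}\right)^n + \left(-3 + \frac{11 \sqrt{2}}{4}\right)\left(-3 - 2 \sqrt{2}\right)^n.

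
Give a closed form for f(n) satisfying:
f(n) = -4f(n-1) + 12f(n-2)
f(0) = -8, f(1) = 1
Characteristic equation: x² + 4x - 12 = 0, which factors as (x - (-6))(x - (2)) = 0.
Roots r₁ = -6, r₂ = 2 (distinct).
General solution: f(n) = A·(-6)^n + B·(2)^n.
From f(0) = -8: A + B = -8.
From f(1) = 1: -6A + 2B = 1.
Solving: A = - \frac{17}{8}, B = - \frac{47}{8}.
So f(n) = - \frac{17 \left(-6\right)^{n}}{8} - \frac{47 \cdot 2^{n}}{8}.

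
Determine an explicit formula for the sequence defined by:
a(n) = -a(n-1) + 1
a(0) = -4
First-order linear non-homogeneous.
Homogeneous solution: a_h(n) = A·(-1)^n.
Try constant particular solution a_p = K: K = -K + 1 ⇒ K = \frac{1}{2}.
General: a(n) = A·(-1)^n + \frac{1}{2}.
Apply a(0) = -4: A + \frac{1}{2} = -4 ⇒ A = - \frac{9}{2}.
So a(n) = \frac{1}{2} - \frac{9 \left(-1\right)^{n}}{2}.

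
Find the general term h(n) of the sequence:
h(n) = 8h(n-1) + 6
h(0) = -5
First-order linear non-homogeneous.
Homogeneous solution: h_h(n) = A·(8)^n.
Try constant particular solution h_p = K: K = 8K + 6 ⇒ K = - \frac{6}{7}.
General: h(n) = A·(8)^n - \frac{6}{7}.
Apply h(0) = -5: A - \frac{6}{7} = -5 ⇒ A = - \frac{29}{7}.
So h(n) = - \frac{29 \cdot 8^{n}}{7} - \frac{6}{7}.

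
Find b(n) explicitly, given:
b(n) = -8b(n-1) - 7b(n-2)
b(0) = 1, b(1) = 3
Characteristic equation: x² + 8x + 7 = 0, which factors as (x - (-1))(x - (-7)) = 0.
Roots r₁ = -1, r₂ = -7 (distinct).
General solution: b(n) = A·(-1)^n + B·(-7)^n.
From b(0) = 1: A + B = 1.
From b(1) = 3: -A - 7B = 3.
Solving: A = \frac{5}{3}, B = - \frac{2}{3}.
So b(n) = \frac{5 \left(-1\right)^{n}}{3} - \frac{2 \left(-7\right)^{n}}{3}.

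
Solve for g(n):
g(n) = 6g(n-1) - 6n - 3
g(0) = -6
First-order linear with linear forcing.
Homogeneous solution: g_h(n) = A·(6)^n.
Try particular g_p(n) = pn + q. Substituting:
  pn + q = 6(p(n-1) + q) - 6n - 3.
Matching the n-coefficient: p = 6p - 6 ⇒ p = \frac{6}{5}.
Matching constants: q = -6p + 6q - 3 ⇒ q = \frac{51}{25}.
General: g(n) = A·(6)^n + \frac{6 n}{5} + \frac{51}{25}.
Apply g(0) = -6: A + \frac{51}{25} = -6 ⇒ A = - \frac{201}{25}.
So g(n) = - \frac{201 \cdot 6^{n}}{25} + \frac{6 n}{5} + \frac{51}{25}.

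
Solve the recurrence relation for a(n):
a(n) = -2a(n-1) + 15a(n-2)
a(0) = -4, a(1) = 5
Characteristic equation: x² + 2x - 15 = 0, which factors as (x - (3))(x - (-5)) = 0.
Roots r₁ = 3, r₂ = -5 (distinct).
General solution: a(n) = A·(3)^n + B·(-5)^n.
From a(0) = -4: A + B = -4.
From a(1) = 5: 3A - 5B = 5.
Solving: A = - \frac{15}{8}, B = - \frac{17}{8}.
So a(n) = - \frac{17 \left(-5\right)^{n}}{8} - \frac{15 \cdot 3^{n}}{8}.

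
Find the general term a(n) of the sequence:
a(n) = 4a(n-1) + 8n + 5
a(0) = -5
First-order linear with linear forcing.
Homogeneous solution: a_h(n) = A·(4)^n.
Try particular a_p(n) = pn + q. Substituting:
  pn + q = 4(p(n-1) + q) + 8n + 5.
Matching the n-coefficient: p = 4p + 8 ⇒ p = - \frac{8}{3}.
Matching constants: q = -4p + 4q + 5 ⇒ q = - \frac{47}{9}.
General: a(n) = A·(4)^n - \frac{8 n}{3} - \frac{47}{9}.
Apply a(0) = -5: A - \frac{47}{9} = -5 ⇒ A = \frac{2}{9}.
So a(n) = \frac{2 \cdot 4^{n}}{9} - \frac{8 n}{3} - \frac{47}{9}.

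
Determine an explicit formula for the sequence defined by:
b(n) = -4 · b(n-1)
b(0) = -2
Pure geometric recurrence with ratio -4.
By induction b(n) = b(0) · (-4)^n = - 2 \left(-4\right)^{n}.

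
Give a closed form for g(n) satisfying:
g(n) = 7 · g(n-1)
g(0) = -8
Pure geometric recurrence with ratio 7.
By induction g(n) = g(0) · (7)^n = - 8 \cdot 7^{n}.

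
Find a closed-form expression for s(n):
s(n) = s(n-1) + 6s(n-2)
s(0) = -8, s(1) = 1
Characteristic equation: x² - x - 6 = 0, which factors as (x - (-2))(x - (3)) = 0.
Roots r₁ = -2, r₂ = 3 (distinct).
General solution: s(n) = A·(-2)^n + B·(3)^n.
From s(0) = -8: A + B = -8.
From s(1) = 1: -2A + 3B = 1.
Solving: A = -5, B = -3.
So s(n) = - 5 \left(-2\right)^{n} - 3 \cdot 3^{n}.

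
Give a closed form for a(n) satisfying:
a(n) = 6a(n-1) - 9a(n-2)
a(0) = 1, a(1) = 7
Characteristic equation: x² - 6x + 9 = 0, which is (x - (3))².
Repeated root r = 3.
General solution: a(n) = (A + Bn)·(3)^n.
From a(0) = 1: A = 1.
From a(1) = 7: (A + B)·(3) = 7 ⇒ B = \frac{4}{3}.
So a(n) = \left(\frac{4 n}{3} + 1\right) \cdot (3)^n.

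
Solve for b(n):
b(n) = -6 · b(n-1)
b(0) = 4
Pure geometric recurrence with ratio -6.
By induction b(n) = b(0) · (-6)^n = 4 \left(-6\right)^{n}.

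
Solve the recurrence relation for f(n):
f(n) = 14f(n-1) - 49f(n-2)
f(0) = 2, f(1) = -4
Characteristic equation: x² - 14x + 49 = 0, which is (x - (7))².
Repeated root r = 7.
General solution: f(n) = (A + Bn)·(7)^n.
From f(0) = 2: A = 2.
From f(1) = -4: (A + B)·(7) = -4 ⇒ B = - \frac{18}{7}.
So f(n) = \left(2 - \frac{18 n}{7}\right) \cdot (7)^n.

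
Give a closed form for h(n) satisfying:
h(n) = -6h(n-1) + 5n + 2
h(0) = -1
First-order linear with linear forcing.
Homogeneous solution: h_h(n) = A·(-6)^n.
Try particular h_p(n) = pn + q. Substituting:
  pn + q = -6(p(n-1) + q) + 5n + 2.
Matching the n-coefficient: p = -6p + 5 ⇒ p = \frac{5}{7}.
Matching constants: q = 6p - 6q + 2 ⇒ q = \frac{44}{49}.
General: h(n) = A·(-6)^n + \frac{5 n}{7} + \frac{44}{49}.
Apply h(0) = -1: A + \frac{44}{49} = -1 ⇒ A = - \frac{93}{49}.
So h(n) = - \frac{93 \left(-6\right)^{n}}{49} + \frac{5 n}{7} + \frac{44}{49}.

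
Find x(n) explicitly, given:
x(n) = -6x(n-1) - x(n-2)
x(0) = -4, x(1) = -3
Characteristic equation: x² + 6x + 1 = 0.
Discriminant Δ = (-6)² + 4·(-1) = 32.
Roots r₁,₂ = (-6 ± √32)/2, so r₁ = -3 + 2 \sqrt{2}, r₂ = -3 - 2 \sqrt{2}.
General solution: x(n) = A·r₁^n + B·r₂^n.
From the initial conditions, A + B = -4 and r₁A + r₂B = -3.
Since r₁ - r₂ = √32: A = (-3 - (-4)r₂)/√32 = - \frac{15 \sqrt{2}}{8} - 2, and B = -4 - A = -2 + \frac{15 \sqrt{2}}{8}.
So x(n) = \left(- \frac{15 \sqrt{2}}{8} - 2\right)\left(-3 + 2 \sqrt{2}\right)^n + \left(-2 + \frac{15 \sqrt{2}}{8}\right)\left(-3 - 2 \sqrt{2}\right)^n.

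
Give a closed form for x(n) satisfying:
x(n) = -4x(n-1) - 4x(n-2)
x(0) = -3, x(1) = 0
Characteristic equation: x² + 4x + 4 = 0, which is (x - (-2))².
Repeated root r = -2.
General solution: x(n) = (A + Bn)·(-2)^n.
From x(0) = -3: A = -3.
From x(1) = 0: (A + B)·(-2) = 0 ⇒ B = 3.
So x(n) = \left(3 n - 3\right) \cdot (-2)^n.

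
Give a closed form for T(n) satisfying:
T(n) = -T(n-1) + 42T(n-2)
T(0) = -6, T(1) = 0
Characteristic equation: x² + x - 42 = 0, which factors as (x - (-7))(x - (6)) = 0.
Roots r₁ = -7, r₂ = 6 (distinct).
General solution: T(n) = A·(-7)^n + B·(6)^n.
From T(0) = -6: A + B = -6.
From T(1) = 0: -7A + 6B = 0.
Solving: A = - \frac{36}{13}, B = - \frac{42}{13}.
So T(n) = - \frac{36 \left(-7\right)^{n}}{13} - \frac{42 \cdot 6^{n}}{13}.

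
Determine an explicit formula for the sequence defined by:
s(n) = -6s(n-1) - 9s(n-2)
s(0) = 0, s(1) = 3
Characteristic equation: x² + 6x + 9 = 0, which is (x - (-3))².
Repeated root r = -3.
General solution: s(n) = (A + Bn)·(-3)^n.
From s(0) = 0: A = 0.
From s(1) = 3: (A + B)·(-3) = 3 ⇒ B = -1.
So s(n) = \left(- n\right) \cdot (-3)^n.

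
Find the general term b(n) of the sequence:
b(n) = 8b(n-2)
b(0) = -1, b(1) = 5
Characteristic equation: x² - 8 = 0.
Discriminant Δ = (0)² + 4·(8) = 32.
Roots r₁,₂ = (0 ± √32)/2, so r₁ = 2 \sqrt{2}, r₂ = - 2 \sqrt{2}.
General solution: b(n) = A·r₁^n + B·r₂^n.
From the initial conditions, A + B = -1 and r₁A + r₂B = 5.
Since r₁ - r₂ = √32: A = (5 - (-1)r₂)/√32 = - \frac{1}{2} + \frac{5 \sqrt{2}}{8}, and B = -1 - A = - \frac{5 \sqrt{2}}{8} - \frac{1}{2}.
So b(n) = \left(- \frac{1}{2} + \frac{5 \sqrt{2}}{8}\right)\left(2 \sqrt{2}\right)^n + \left(- \frac{5 \sqrt{2}}{8} - \frac{1}{2}\right)\left(- 2 \sqrt{2}\right)^n.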